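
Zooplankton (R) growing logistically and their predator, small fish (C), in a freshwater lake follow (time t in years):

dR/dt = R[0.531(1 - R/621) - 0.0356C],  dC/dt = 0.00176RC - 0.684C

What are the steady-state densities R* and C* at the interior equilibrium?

R* ≈ 389, C* ≈ 5.58

From dC/dt = 0 with C > 0: 0.00176R* = 0.684, so R* = 389.
Substitute into dR/dt = 0: 0.531(1 - 389/621) = 0.0356C*.
The bracket is 0.374, giving C* = 0.199/0.0356 = 5.58.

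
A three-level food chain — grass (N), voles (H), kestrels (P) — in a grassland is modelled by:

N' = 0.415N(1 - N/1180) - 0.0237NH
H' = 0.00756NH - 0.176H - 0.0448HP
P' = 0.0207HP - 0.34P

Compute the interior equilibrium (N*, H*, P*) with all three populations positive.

N* ≈ 73.1, H* ≈ 16.4, P* ≈ 8.41

From dP/dt = 0: 0.0207H* = 0.34, so H* = 16.4.
From dN/dt = 0: 0.415(1 - N*/1180) = 0.0237·16.4, giving N* = 1180·(1 - 0.938) = 73.1.
From dH/dt = 0: 0.00756·73.1 - 0.176 = 0.0448P*, so P* = 0.377/0.0448 = 8.41.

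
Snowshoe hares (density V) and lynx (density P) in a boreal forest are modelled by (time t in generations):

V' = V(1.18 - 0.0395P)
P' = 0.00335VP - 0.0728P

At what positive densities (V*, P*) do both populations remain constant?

V* ≈ 21.7, P* ≈ 29.9

Set dP/dt = 0 with P > 0: 0.00335V - 0.0728 = 0, so V* = 0.0728/0.00335 = 21.7.
Set dV/dt = 0 with V > 0: 1.18 - 0.0395P = 0, so P* = 1.18/0.0395 = 29.9.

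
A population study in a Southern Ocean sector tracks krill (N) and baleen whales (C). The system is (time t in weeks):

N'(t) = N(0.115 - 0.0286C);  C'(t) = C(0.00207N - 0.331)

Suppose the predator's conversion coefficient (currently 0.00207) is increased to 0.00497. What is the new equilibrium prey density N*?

N* ≈ 66.6

At the interior fixed point, setting dC/dt = 0 with C > 0 fixes N* = (predator death rate)/(NC coefficient) — independent of the other coefficients.
With the change, N* = 0.331/0.00497 = 66.6; it falls from 160.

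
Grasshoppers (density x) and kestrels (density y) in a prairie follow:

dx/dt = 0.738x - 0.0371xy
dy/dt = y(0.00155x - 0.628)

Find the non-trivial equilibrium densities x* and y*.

x* ≈ 405, y* ≈ 19.9

Set dy/dt = 0 with y > 0: 0.00155x - 0.628 = 0, so x* = 0.628/0.00155 = 405.
Set dx/dt = 0 with x > 0: 0.738 - 0.0371y = 0, so y* = 0.738/0.0371 = 19.9.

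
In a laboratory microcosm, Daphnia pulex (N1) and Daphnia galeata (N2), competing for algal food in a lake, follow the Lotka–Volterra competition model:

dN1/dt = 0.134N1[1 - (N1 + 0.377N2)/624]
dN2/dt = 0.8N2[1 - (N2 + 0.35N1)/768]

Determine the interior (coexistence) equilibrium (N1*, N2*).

N1* ≈ 385, N2* ≈ 633

Setting both brackets to zero gives the nullclines N1 + 0.377N2 = 624 and 0.35N1 + N2 = 768.
Substituting N2 = 768 - 0.35N1 into the first: N1(1 - 0.377·0.35) = 624 - 0.377·768.
So N1* = 334/0.868 = 385, and then N2* = 768 - 0.35·385 = 633.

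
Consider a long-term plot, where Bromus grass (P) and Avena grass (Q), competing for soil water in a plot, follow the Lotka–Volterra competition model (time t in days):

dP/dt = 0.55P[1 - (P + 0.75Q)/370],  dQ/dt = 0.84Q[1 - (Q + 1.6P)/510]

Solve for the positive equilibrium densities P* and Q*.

P* ≈ 62.5, Q* ≈ 410

Setting both brackets to zero gives the nullclines P + 0.75Q = 370 and 1.6P + Q = 510.
Substituting Q = 510 - 1.6P into the first: P(1 - 0.75·1.6) = 370 - 0.75·510.
So P* = -12.5/-0.2 = 62.5, and then Q* = 510 - 1.6·62.5 = 410.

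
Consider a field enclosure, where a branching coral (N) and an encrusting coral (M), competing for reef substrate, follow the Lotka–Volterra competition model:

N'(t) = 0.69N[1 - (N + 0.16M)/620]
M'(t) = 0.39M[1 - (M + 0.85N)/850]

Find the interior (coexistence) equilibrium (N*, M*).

Setting both brackets to zero gives the nullclines N + 0.16M = 620 and 0.85N + M = 850.
Substituting M = 850 - 0.85N into the first: N(1 - 0.16·0.85) = 620 - 0.16·850.
So N* = 484/0.864 = 560, and then M* = 850 - 0.85·560 = 374.

N* ≈ 560, M* ≈ 374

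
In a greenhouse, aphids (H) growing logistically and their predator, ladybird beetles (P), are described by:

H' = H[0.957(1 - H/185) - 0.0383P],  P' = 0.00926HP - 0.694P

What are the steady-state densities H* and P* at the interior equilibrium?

From dP/dt = 0 with P > 0: 0.00926H* = 0.694, so H* = 74.9.
Substitute into dH/dt = 0: 0.957(1 - 74.9/185) = 0.0383P*.
The bracket is 0.595, giving P* = 0.569/0.0383 = 14.9.

H* ≈ 74.9, P* ≈ 14.9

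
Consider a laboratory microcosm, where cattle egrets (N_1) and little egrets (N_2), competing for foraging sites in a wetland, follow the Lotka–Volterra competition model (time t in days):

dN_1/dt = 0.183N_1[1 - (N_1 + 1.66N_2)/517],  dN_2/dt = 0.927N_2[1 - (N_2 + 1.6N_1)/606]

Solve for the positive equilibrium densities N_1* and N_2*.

N_1* ≈ 295, N_2* ≈ 134

Setting both brackets to zero gives the nullclines N_1 + 1.66N_2 = 517 and 1.6N_1 + N_2 = 606.
Substituting N_2 = 606 - 1.6N_1 into the first: N_1(1 - 1.66·1.6) = 517 - 1.66·606.
So N_1* = -489/-1.66 = 295, and then N_2* = 606 - 1.6·295 = 134.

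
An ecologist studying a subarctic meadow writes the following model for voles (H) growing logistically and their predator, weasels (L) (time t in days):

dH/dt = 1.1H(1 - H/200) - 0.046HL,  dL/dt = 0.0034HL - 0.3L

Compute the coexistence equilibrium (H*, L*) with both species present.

From dL/dt = 0 with L > 0: 0.0034H* = 0.3, so H* = 88.2.
Substitute into dH/dt = 0: 1.1(1 - 88.2/200) = 0.046L*.
The bracket is 0.559, giving L* = 0.615/0.046 = 13.4.

H* ≈ 88.2, L* ≈ 13.4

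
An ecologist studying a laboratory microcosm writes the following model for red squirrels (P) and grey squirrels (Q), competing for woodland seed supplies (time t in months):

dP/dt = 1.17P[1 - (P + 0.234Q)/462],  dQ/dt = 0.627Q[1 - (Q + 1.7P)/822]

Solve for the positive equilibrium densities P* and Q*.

Setting both brackets to zero gives the nullclines P + 0.234Q = 462 and 1.7P + Q = 822.
Substituting Q = 822 - 1.7P into the first: P(1 - 0.234·1.7) = 462 - 0.234·822.
So P* = 270/0.602 = 448, and then Q* = 822 - 1.7·448 = 60.8.

P* ≈ 448, Q* ≈ 60.8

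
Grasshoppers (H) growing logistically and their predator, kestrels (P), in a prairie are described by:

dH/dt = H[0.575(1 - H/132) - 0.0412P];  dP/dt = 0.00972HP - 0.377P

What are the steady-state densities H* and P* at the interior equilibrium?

H* ≈ 38.8, P* ≈ 9.86

From dP/dt = 0 with P > 0: 0.00972H* = 0.377, so H* = 38.8.
Substitute into dH/dt = 0: 0.575(1 - 38.8/132) = 0.0412P*.
The bracket is 0.706, giving P* = 0.406/0.0412 = 9.86.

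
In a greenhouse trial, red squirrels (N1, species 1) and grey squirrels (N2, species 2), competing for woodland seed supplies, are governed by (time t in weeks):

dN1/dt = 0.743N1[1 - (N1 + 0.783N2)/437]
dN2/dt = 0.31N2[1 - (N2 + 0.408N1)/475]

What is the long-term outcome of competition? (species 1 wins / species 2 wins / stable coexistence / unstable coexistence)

stable coexistence

Compare the nullcline intercepts: K1/α12 = 437/0.783 = 558 > K2 = 475; K2/α21 = 475/0.408 = 1160 > K1 = 437.
Since both inequalities hold, each species can invade when rare, so the interior equilibrium is stable.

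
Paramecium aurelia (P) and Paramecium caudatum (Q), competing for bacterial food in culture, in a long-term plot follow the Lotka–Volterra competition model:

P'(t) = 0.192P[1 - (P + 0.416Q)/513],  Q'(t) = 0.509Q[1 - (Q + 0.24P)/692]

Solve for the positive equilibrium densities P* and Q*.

P* ≈ 250, Q* ≈ 632

Setting both brackets to zero gives the nullclines P + 0.416Q = 513 and 0.24P + Q = 692.
Substituting Q = 692 - 0.24P into the first: P(1 - 0.416·0.24) = 513 - 0.416·692.
So P* = 225/0.9 = 250, and then Q* = 692 - 0.24·250 = 632.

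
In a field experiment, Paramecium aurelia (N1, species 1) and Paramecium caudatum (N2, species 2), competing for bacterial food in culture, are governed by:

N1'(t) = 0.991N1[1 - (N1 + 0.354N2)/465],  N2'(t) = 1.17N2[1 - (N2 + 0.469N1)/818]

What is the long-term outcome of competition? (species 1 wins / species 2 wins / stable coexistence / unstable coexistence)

stable coexistence

Compare the nullcline intercepts: K1/α12 = 465/0.354 = 1310 > K2 = 818; K2/α21 = 818/0.469 = 1740 > K1 = 465.
Since both inequalities hold, each species can invade when rare, so the interior equilibrium is stable.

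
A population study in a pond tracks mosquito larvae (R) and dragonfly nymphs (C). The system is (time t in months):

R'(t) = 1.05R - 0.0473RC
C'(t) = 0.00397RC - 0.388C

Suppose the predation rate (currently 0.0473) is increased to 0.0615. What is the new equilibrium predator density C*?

C* ≈ 17.1

At the interior fixed point, setting dR/dt = 0 with R > 0 fixes C* = (prey growth rate)/(RC coefficient) — independent of the other coefficients.
With the change, C* = 1.05/0.0615 = 17.1; it falls from 22.2.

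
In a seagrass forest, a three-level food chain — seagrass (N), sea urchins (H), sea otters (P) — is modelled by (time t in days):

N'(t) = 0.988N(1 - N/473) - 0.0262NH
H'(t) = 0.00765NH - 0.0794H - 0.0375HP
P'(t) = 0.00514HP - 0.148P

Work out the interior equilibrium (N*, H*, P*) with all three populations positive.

From dP/dt = 0: 0.00514H* = 0.148, so H* = 28.8.
From dN/dt = 0: 0.988(1 - N*/473) = 0.0262·28.8, giving N* = 473·(1 - 0.764) = 112.
From dH/dt = 0: 0.00765·112 - 0.0794 = 0.0375P*, so P* = 0.776/0.0375 = 20.7.

N* ≈ 112, H* ≈ 28.8, P* ≈ 20.7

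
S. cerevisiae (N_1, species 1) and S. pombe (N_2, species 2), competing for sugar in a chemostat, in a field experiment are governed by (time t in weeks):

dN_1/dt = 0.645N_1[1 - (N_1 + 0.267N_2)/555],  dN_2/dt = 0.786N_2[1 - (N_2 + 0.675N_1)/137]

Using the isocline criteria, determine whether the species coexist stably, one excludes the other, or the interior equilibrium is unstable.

species 1 excludes species 2

Compare the nullcline intercepts: K1/α12 = 555/0.267 = 2080 > K2 = 137; K2/α21 = 137/0.675 = 203 < K1 = 555.
Since the inequalities point opposite ways, species 1 can invade but species 2 cannot.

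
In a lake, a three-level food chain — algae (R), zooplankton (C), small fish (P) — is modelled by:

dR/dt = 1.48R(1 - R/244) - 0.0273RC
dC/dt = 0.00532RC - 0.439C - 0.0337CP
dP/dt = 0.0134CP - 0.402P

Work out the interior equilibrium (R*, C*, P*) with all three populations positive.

R* ≈ 109, C* ≈ 30, P* ≈ 4.18

From dP/dt = 0: 0.0134C* = 0.402, so C* = 30.
From dR/dt = 0: 1.48(1 - R*/244) = 0.0273·30, giving R* = 244·(1 - 0.553) = 109.
From dC/dt = 0: 0.00532·109 - 0.439 = 0.0337P*, so P* = 0.141/0.0337 = 4.18.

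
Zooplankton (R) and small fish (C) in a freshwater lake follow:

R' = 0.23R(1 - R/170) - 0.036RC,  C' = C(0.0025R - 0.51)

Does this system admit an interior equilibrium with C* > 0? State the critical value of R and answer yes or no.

The predator equation gives dC/dt > 0 only when R > 0.51/0.0025 = 204.
Without the predator, R → K = 170. Since 170 < 204, the predator cannot invade.

Threshold R = 204; K < 204, so no, the predator goes extinct.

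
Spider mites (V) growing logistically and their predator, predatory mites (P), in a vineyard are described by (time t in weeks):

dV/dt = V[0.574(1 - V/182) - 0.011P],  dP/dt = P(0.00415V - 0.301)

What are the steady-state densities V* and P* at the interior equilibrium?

V* ≈ 72.5, P* ≈ 31.4

From dP/dt = 0 with P > 0: 0.00415V* = 0.301, so V* = 72.5.
Substitute into dV/dt = 0: 0.574(1 - 72.5/182) = 0.011P*.
The bracket is 0.601, giving P* = 0.345/0.011 = 31.4.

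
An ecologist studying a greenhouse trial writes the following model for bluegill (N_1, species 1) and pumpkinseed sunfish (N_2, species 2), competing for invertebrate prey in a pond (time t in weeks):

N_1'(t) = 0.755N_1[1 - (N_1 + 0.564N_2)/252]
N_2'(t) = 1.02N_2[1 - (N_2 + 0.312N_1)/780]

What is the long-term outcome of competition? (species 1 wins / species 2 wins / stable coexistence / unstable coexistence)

species 2 excludes species 1

Compare the nullcline intercepts: K1/α12 = 252/0.564 = 447 < K2 = 780; K2/α21 = 780/0.312 = 2500 > K1 = 252.
Since the inequalities point opposite ways, species 2 can invade but species 1 cannot.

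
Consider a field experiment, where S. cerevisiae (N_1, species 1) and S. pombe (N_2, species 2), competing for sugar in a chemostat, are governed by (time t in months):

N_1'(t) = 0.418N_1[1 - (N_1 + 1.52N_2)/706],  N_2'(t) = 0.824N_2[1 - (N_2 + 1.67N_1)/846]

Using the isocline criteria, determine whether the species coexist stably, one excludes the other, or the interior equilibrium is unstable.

unstable coexistence (outcome depends on initial conditions)

Compare the nullcline intercepts: K1/α12 = 706/1.52 = 464 < K2 = 846; K2/α21 = 846/1.67 = 507 < K1 = 706.
Since both are reversed, neither can invade when rare; the interior point is a saddle.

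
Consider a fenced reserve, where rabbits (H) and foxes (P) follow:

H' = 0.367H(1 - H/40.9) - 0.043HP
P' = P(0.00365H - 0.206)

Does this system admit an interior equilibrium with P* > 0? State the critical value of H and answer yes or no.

The predator equation gives dP/dt > 0 only when H > 0.206/0.00365 = 56.4.
Without the predator, H → K = 40.9. Since 40.9 < 56.4, the predator cannot invade.

Threshold H = 56.4; K < 56.4, so no, the predator goes extinct.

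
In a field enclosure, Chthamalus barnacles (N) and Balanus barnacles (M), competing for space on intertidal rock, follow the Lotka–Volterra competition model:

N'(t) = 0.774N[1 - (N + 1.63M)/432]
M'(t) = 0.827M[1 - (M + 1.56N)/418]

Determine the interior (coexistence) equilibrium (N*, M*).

N* ≈ 162, M* ≈ 166

Setting both brackets to zero gives the nullclines N + 1.63M = 432 and 1.56N + M = 418.
Substituting M = 418 - 1.56N into the first: N(1 - 1.63·1.56) = 432 - 1.63·418.
So N* = -249/-1.54 = 162, and then M* = 418 - 1.56·162 = 166.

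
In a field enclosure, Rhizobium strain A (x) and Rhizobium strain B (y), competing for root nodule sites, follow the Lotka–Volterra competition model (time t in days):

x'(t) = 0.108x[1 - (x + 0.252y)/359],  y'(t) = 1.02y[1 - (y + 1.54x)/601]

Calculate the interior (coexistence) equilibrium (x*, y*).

x* ≈ 339, y* ≈ 78.7

Setting both brackets to zero gives the nullclines x + 0.252y = 359 and 1.54x + y = 601.
Substituting y = 601 - 1.54x into the first: x(1 - 0.252·1.54) = 359 - 0.252·601.
So x* = 208/0.612 = 339, and then y* = 601 - 1.54·339 = 78.7.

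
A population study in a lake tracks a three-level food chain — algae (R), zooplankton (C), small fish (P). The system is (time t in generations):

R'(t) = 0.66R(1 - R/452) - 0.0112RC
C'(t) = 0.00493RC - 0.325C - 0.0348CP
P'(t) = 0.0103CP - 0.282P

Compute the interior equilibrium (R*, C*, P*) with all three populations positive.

From dP/dt = 0: 0.0103C* = 0.282, so C* = 27.4.
From dR/dt = 0: 0.66(1 - R*/452) = 0.0112·27.4, giving R* = 452·(1 - 0.465) = 242.
From dC/dt = 0: 0.00493·242 - 0.325 = 0.0348P*, so P* = 0.868/0.0348 = 24.9.

R* ≈ 242, C* ≈ 27.4, P* ≈ 24.9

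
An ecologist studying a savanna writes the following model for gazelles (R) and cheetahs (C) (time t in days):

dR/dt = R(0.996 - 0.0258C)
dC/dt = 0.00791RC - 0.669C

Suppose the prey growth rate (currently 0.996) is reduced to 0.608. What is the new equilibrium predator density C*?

C* ≈ 23.6

At the interior fixed point, setting dR/dt = 0 with R > 0 fixes C* = (prey growth rate)/(RC coefficient) — independent of the other coefficients.
With the change, C* = 0.608/0.0258 = 23.6; it falls from 38.6.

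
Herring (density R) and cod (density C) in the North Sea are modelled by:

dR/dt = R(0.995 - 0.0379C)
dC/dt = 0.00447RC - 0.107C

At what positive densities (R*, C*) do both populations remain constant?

Set dC/dt = 0 with C > 0: 0.00447R - 0.107 = 0, so R* = 0.107/0.00447 = 23.9.
Set dR/dt = 0 with R > 0: 0.995 - 0.0379C = 0, so C* = 0.995/0.0379 = 26.3.

R* ≈ 23.9, C* ≈ 26.3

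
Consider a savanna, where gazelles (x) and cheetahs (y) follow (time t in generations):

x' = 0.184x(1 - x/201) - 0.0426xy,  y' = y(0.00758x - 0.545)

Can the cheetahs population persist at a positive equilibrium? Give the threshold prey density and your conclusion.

The predator equation gives dy/dt > 0 only when x > 0.545/0.00758 = 71.9.
Without the predator, x → K = 201. Since 201 > 71.9, the predator can invade and persist.

Threshold x = 71.9; K > 71.9, so yes, the predator persists.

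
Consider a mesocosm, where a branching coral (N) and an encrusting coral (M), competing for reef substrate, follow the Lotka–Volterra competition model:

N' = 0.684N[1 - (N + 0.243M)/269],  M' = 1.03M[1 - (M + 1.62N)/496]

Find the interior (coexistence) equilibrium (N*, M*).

Setting both brackets to zero gives the nullclines N + 0.243M = 269 and 1.62N + M = 496.
Substituting M = 496 - 1.62N into the first: N(1 - 0.243·1.62) = 269 - 0.243·496.
So N* = 148/0.606 = 245, and then M* = 496 - 1.62·245 = 99.3.

N* ≈ 245, M* ≈ 99.3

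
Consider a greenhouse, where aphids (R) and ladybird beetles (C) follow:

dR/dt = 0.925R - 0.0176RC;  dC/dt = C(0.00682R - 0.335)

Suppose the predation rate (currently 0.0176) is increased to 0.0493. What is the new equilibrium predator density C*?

C* ≈ 18.8

At the interior fixed point, setting dR/dt = 0 with R > 0 fixes C* = (prey growth rate)/(RC coefficient) — independent of the other coefficients.
With the change, C* = 0.925/0.0493 = 18.8; it falls from 52.6.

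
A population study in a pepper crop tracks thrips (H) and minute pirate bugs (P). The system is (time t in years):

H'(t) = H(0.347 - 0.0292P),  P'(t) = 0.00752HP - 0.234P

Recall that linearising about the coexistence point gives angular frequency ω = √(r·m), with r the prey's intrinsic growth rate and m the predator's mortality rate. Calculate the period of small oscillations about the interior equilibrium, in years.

Here r = 0.347 and m = 0.234, so r·m = 0.0812.
ω = √0.0812 = 0.285 per year, hence T = 2π/ω ≈ 22 years.

T ≈ 22 years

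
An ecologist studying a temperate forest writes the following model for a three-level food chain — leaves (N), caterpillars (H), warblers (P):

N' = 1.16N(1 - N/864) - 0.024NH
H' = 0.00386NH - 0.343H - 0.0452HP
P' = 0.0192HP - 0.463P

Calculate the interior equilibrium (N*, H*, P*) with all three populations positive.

From dP/dt = 0: 0.0192H* = 0.463, so H* = 24.1.
From dN/dt = 0: 1.16(1 - N*/864) = 0.024·24.1, giving N* = 864·(1 - 0.499) = 433.
From dH/dt = 0: 0.00386·433 - 0.343 = 0.0452P*, so P* = 1.33/0.0452 = 29.4.

N* ≈ 433, H* ≈ 24.1, P* ≈ 29.4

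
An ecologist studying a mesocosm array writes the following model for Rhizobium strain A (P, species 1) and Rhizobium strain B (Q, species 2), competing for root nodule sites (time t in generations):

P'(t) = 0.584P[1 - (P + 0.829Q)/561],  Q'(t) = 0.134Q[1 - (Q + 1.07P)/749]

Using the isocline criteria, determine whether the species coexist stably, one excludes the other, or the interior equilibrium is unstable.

species 2 excludes species 1

Compare the nullcline intercepts: K1/α12 = 561/0.829 = 677 < K2 = 749; K2/α21 = 749/1.07 = 700 > K1 = 561.
Since the inequalities point opposite ways, species 2 can invade but species 1 cannot.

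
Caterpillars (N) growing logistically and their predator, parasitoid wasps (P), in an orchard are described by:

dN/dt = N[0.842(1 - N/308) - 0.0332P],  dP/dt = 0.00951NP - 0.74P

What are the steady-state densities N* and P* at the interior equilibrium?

N* ≈ 77.8, P* ≈ 19

From dP/dt = 0 with P > 0: 0.00951N* = 0.74, so N* = 77.8.
Substitute into dN/dt = 0: 0.842(1 - 77.8/308) = 0.0332P*.
The bracket is 0.747, giving P* = 0.629/0.0332 = 19.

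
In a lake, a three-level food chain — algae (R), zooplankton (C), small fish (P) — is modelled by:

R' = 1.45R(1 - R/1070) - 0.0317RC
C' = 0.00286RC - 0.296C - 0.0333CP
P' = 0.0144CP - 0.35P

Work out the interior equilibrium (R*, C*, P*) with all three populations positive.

From dP/dt = 0: 0.0144C* = 0.35, so C* = 24.3.
From dR/dt = 0: 1.45(1 - R*/1070) = 0.0317·24.3, giving R* = 1070·(1 - 0.531) = 501.
From dC/dt = 0: 0.00286·501 - 0.296 = 0.0333P*, so P* = 1.14/0.0333 = 34.2.

R* ≈ 501, C* ≈ 24.3, P* ≈ 34.2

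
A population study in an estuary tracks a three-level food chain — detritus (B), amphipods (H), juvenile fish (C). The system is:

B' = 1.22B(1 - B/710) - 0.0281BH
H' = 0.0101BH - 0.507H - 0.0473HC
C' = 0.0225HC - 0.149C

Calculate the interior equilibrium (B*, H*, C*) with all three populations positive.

From dC/dt = 0: 0.0225H* = 0.149, so H* = 6.62.
From dB/dt = 0: 1.22(1 - B*/710) = 0.0281·6.62, giving B* = 710·(1 - 0.153) = 602.
From dH/dt = 0: 0.0101·602 - 0.507 = 0.0473C*, so C* = 5.57/0.0473 = 118.

B* ≈ 602, H* ≈ 6.62, C* ≈ 118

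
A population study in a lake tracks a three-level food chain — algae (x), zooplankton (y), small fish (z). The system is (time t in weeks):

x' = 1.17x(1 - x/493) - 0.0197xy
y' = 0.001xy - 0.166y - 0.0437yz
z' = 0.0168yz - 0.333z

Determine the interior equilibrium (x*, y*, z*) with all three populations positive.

From dz/dt = 0: 0.0168y* = 0.333, so y* = 19.8.
From dx/dt = 0: 1.17(1 - x*/493) = 0.0197·19.8, giving x* = 493·(1 - 0.334) = 328.
From dy/dt = 0: 0.001·328 - 0.166 = 0.0437z*, so z* = 0.162/0.0437 = 3.72.

x* ≈ 328, y* ≈ 19.8, z* ≈ 3.72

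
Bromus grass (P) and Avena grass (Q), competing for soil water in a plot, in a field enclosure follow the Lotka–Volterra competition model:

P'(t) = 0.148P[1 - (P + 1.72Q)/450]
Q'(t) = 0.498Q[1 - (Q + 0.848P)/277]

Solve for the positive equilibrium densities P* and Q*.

Setting both brackets to zero gives the nullclines P + 1.72Q = 450 and 0.848P + Q = 277.
Substituting Q = 277 - 0.848P into the first: P(1 - 1.72·0.848) = 450 - 1.72·277.
So P* = -26.4/-0.459 = 57.7, and then Q* = 277 - 0.848·57.7 = 228.

P* ≈ 57.7, Q* ≈ 228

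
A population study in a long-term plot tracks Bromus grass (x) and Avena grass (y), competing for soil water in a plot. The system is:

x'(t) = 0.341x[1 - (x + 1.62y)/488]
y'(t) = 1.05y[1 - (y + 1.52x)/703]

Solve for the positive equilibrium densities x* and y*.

Setting both brackets to zero gives the nullclines x + 1.62y = 488 and 1.52x + y = 703.
Substituting y = 703 - 1.52x into the first: x(1 - 1.62·1.52) = 488 - 1.62·703.
So x* = -651/-1.46 = 445, and then y* = 703 - 1.52·445 = 26.5.

x* ≈ 445, y* ≈ 26.5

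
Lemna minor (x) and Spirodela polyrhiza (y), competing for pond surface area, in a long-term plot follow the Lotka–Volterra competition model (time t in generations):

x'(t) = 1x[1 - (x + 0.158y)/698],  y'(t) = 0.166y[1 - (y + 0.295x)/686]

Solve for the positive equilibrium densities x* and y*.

x* ≈ 618, y* ≈ 504

Setting both brackets to zero gives the nullclines x + 0.158y = 698 and 0.295x + y = 686.
Substituting y = 686 - 0.295x into the first: x(1 - 0.158·0.295) = 698 - 0.158·686.
So x* = 590/0.953 = 618, and then y* = 686 - 0.295·618 = 504.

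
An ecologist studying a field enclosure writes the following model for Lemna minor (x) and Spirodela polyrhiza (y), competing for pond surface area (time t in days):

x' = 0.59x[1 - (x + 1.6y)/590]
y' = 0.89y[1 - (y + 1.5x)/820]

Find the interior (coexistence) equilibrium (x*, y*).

x* ≈ 516, y* ≈ 46.4

Setting both brackets to zero gives the nullclines x + 1.6y = 590 and 1.5x + y = 820.
Substituting y = 820 - 1.5x into the first: x(1 - 1.6·1.5) = 590 - 1.6·820.
So x* = -722/-1.4 = 516, and then y* = 820 - 1.5·516 = 46.4.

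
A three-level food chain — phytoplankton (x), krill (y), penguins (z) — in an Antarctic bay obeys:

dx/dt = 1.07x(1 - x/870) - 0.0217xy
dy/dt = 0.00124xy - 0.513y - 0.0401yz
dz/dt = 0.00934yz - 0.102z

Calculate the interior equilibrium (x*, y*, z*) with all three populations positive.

From dz/dt = 0: 0.00934y* = 0.102, so y* = 10.9.
From dx/dt = 0: 1.07(1 - x*/870) = 0.0217·10.9, giving x* = 870·(1 - 0.221) = 677.
From dy/dt = 0: 0.00124·677 - 0.513 = 0.0401z*, so z* = 0.327/0.0401 = 8.15.

x* ≈ 677, y* ≈ 10.9, z* ≈ 8.15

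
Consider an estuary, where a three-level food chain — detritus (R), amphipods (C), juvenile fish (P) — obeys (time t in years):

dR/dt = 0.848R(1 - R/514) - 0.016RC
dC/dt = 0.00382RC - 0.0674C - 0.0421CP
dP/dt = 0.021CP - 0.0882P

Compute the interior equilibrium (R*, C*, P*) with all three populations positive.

From dP/dt = 0: 0.021C* = 0.0882, so C* = 4.2.
From dR/dt = 0: 0.848(1 - R*/514) = 0.016·4.2, giving R* = 514·(1 - 0.0792) = 473.
From dC/dt = 0: 0.00382·473 - 0.0674 = 0.0421P*, so P* = 1.74/0.0421 = 41.3.

R* ≈ 473, C* ≈ 4.2, P* ≈ 41.3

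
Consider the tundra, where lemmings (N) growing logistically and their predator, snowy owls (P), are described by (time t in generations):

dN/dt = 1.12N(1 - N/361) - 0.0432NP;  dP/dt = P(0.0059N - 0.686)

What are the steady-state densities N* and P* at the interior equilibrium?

N* ≈ 116, P* ≈ 17.6

From dP/dt = 0 with P > 0: 0.0059N* = 0.686, so N* = 116.
Substitute into dN/dt = 0: 1.12(1 - 116/361) = 0.0432P*.
The bracket is 0.678, giving P* = 0.759/0.0432 = 17.6.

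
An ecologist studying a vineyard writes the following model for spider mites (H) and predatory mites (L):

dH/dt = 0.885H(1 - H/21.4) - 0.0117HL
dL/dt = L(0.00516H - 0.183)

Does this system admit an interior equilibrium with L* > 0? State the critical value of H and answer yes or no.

Threshold H = 35.5; K < 35.5, so no, the predator goes extinct.

The predator equation gives dL/dt > 0 only when H > 0.183/0.00516 = 35.5.
Without the predator, H → K = 21.4. Since 21.4 < 35.5, the predator cannot invade.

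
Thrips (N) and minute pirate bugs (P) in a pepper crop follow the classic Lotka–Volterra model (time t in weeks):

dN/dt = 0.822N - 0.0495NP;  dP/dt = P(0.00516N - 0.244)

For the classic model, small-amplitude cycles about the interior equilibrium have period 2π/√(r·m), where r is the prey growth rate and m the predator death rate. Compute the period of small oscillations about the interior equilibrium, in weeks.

Here r = 0.822 and m = 0.244, so r·m = 0.201.
ω = √0.201 = 0.448 per week, hence T = 2π/ω ≈ 14 weeks.

T ≈ 14 weeks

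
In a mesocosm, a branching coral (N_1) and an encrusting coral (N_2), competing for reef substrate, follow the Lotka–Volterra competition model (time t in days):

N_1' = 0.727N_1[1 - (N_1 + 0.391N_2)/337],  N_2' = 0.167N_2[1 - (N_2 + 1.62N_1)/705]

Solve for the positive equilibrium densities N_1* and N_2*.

N_1* ≈ 167, N_2* ≈ 434

Setting both brackets to zero gives the nullclines N_1 + 0.391N_2 = 337 and 1.62N_1 + N_2 = 705.
Substituting N_2 = 705 - 1.62N_1 into the first: N_1(1 - 0.391·1.62) = 337 - 0.391·705.
So N_1* = 61.3/0.367 = 167, and then N_2* = 705 - 1.62·167 = 434.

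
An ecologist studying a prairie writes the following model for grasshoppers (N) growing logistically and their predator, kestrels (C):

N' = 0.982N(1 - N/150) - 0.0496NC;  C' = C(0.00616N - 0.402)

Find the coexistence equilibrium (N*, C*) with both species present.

From dC/dt = 0 with C > 0: 0.00616N* = 0.402, so N* = 65.3.
Substitute into dN/dt = 0: 0.982(1 - 65.3/150) = 0.0496C*.
The bracket is 0.565, giving C* = 0.555/0.0496 = 11.2.

N* ≈ 65.3, C* ≈ 11.2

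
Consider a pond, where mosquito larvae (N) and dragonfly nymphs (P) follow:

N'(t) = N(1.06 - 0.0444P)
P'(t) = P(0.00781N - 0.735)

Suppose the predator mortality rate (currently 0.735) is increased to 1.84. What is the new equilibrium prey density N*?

N* ≈ 236

At the interior fixed point, setting dP/dt = 0 with P > 0 fixes N* = (predator death rate)/(NP coefficient) — independent of the other coefficients.
With the change, N* = 1.84/0.00781 = 236; it rises from 94.1.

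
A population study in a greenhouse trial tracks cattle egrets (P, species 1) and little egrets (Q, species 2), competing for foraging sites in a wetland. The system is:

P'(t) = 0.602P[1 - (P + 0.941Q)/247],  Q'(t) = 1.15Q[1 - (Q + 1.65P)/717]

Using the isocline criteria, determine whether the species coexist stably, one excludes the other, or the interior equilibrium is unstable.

Compare the nullcline intercepts: K1/α12 = 247/0.941 = 262 < K2 = 717; K2/α21 = 717/1.65 = 435 > K1 = 247.
Since the inequalities point opposite ways, species 2 can invade but species 1 cannot.

species 2 excludes species 1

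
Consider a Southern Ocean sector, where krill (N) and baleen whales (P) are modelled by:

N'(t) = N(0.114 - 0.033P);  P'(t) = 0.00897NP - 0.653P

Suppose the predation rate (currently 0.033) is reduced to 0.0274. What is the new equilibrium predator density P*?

P* ≈ 4.16

At the interior fixed point, setting dN/dt = 0 with N > 0 fixes P* = (prey growth rate)/(NP coefficient) — independent of the other coefficients.
With the change, P* = 0.114/0.0274 = 4.16; it rises from 3.45.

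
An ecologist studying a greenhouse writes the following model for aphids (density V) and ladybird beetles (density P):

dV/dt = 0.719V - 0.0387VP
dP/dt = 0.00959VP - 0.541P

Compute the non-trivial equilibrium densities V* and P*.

V* ≈ 56.4, P* ≈ 18.6

Set dP/dt = 0 with P > 0: 0.00959V - 0.541 = 0, so V* = 0.541/0.00959 = 56.4.
Set dV/dt = 0 with V > 0: 0.719 - 0.0387P = 0, so P* = 0.719/0.0387 = 18.6.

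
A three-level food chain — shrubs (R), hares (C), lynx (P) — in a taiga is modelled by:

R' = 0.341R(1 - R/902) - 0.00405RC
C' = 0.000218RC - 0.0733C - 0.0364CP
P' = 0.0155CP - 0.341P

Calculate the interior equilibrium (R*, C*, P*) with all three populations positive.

From dP/dt = 0: 0.0155C* = 0.341, so C* = 22.
From dR/dt = 0: 0.341(1 - R*/902) = 0.00405·22, giving R* = 902·(1 - 0.261) = 666.
From dC/dt = 0: 0.000218·666 - 0.0733 = 0.0364P*, so P* = 0.072/0.0364 = 1.98.

R* ≈ 666, C* ≈ 22, P* ≈ 1.98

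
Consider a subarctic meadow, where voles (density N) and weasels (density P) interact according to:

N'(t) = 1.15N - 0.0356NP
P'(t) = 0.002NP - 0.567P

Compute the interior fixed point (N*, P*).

N* ≈ 283, P* ≈ 32.3

Set dP/dt = 0 with P > 0: 0.002N - 0.567 = 0, so N* = 0.567/0.002 = 283.
Set dN/dt = 0 with N > 0: 1.15 - 0.0356P = 0, so P* = 1.15/0.0356 = 32.3.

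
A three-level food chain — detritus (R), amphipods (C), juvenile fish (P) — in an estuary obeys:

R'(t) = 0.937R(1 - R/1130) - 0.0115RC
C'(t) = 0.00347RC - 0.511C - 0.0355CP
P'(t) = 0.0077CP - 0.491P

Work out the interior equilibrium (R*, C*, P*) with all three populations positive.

R* ≈ 246, C* ≈ 63.8, P* ≈ 9.62

From dP/dt = 0: 0.0077C* = 0.491, so C* = 63.8.
From dR/dt = 0: 0.937(1 - R*/1130) = 0.0115·63.8, giving R* = 1130·(1 - 0.783) = 246.
From dC/dt = 0: 0.00347·246 - 0.511 = 0.0355P*, so P* = 0.341/0.0355 = 9.62.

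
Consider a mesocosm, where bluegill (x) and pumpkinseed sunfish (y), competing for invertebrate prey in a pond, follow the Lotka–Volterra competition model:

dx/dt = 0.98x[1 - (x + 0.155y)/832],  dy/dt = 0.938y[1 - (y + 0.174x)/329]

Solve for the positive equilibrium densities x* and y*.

Setting both brackets to zero gives the nullclines x + 0.155y = 832 and 0.174x + y = 329.
Substituting y = 329 - 0.174x into the first: x(1 - 0.155·0.174) = 832 - 0.155·329.
So x* = 781/0.973 = 803, and then y* = 329 - 0.174·803 = 189.

x* ≈ 803, y* ≈ 189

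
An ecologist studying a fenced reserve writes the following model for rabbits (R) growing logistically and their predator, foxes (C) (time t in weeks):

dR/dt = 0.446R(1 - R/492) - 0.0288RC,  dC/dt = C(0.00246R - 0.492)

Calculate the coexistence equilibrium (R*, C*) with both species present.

R* ≈ 200, C* ≈ 9.19

From dC/dt = 0 with C > 0: 0.00246R* = 0.492, so R* = 200.
Substitute into dR/dt = 0: 0.446(1 - 200/492) = 0.0288C*.
The bracket is 0.593, giving C* = 0.265/0.0288 = 9.19.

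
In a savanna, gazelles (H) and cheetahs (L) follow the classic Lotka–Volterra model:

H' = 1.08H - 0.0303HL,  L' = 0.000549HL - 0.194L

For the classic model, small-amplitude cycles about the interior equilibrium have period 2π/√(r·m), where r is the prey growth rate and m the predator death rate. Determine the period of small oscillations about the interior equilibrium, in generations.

T ≈ 13.7 generations

Here r = 1.08 and m = 0.194, so r·m = 0.21.
ω = √0.21 = 0.458 per generation, hence T = 2π/ω ≈ 13.7 generations.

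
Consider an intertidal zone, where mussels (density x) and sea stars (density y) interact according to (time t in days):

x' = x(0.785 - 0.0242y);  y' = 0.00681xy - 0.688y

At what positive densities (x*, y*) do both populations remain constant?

Set dy/dt = 0 with y > 0: 0.00681x - 0.688 = 0, so x* = 0.688/0.00681 = 101.
Set dx/dt = 0 with x > 0: 0.785 - 0.0242y = 0, so y* = 0.785/0.0242 = 32.4.

x* ≈ 101, y* ≈ 32.4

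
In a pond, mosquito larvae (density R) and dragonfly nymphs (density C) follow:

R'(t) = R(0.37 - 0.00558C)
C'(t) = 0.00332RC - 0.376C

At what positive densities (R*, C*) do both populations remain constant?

R* ≈ 113, C* ≈ 66.3

Set dC/dt = 0 with C > 0: 0.00332R - 0.376 = 0, so R* = 0.376/0.00332 = 113.
Set dR/dt = 0 with R > 0: 0.37 - 0.00558C = 0, so C* = 0.37/0.00558 = 66.3.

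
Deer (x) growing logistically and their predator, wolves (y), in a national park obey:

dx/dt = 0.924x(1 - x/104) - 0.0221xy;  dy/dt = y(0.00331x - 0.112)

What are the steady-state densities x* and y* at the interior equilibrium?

From dy/dt = 0 with y > 0: 0.00331x* = 0.112, so x* = 33.8.
Substitute into dx/dt = 0: 0.924(1 - 33.8/104) = 0.0221y*.
The bracket is 0.675, giving y* = 0.623/0.0221 = 28.2.

x* ≈ 33.8, y* ≈ 28.2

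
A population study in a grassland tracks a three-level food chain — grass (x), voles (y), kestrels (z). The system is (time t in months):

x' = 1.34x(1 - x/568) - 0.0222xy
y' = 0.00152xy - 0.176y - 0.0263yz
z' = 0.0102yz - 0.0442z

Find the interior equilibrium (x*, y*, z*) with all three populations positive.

From dz/dt = 0: 0.0102y* = 0.0442, so y* = 4.33.
From dx/dt = 0: 1.34(1 - x*/568) = 0.0222·4.33, giving x* = 568·(1 - 0.0718) = 527.
From dy/dt = 0: 0.00152·527 - 0.176 = 0.0263z*, so z* = 0.625/0.0263 = 23.8.

x* ≈ 527, y* ≈ 4.33, z* ≈ 23.8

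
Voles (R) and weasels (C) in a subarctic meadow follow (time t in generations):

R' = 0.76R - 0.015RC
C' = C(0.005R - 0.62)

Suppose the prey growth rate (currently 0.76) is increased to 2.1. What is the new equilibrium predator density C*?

C* ≈ 140

At the interior fixed point, setting dR/dt = 0 with R > 0 fixes C* = (prey growth rate)/(RC coefficient) — independent of the other coefficients.
With the change, C* = 2.1/0.015 = 140; it rises from 50.7.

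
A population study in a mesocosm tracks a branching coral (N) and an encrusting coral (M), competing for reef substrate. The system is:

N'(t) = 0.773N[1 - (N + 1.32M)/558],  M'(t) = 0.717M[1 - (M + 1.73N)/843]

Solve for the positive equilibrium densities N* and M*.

Setting both brackets to zero gives the nullclines N + 1.32M = 558 and 1.73N + M = 843.
Substituting M = 843 - 1.73N into the first: N(1 - 1.32·1.73) = 558 - 1.32·843.
So N* = -555/-1.28 = 432, and then M* = 843 - 1.73·432 = 95.3.

N* ≈ 432, M* ≈ 95.3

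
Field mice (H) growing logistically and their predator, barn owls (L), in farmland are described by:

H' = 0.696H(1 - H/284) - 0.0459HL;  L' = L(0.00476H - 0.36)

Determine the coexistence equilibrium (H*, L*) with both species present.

H* ≈ 75.6, L* ≈ 11.1

From dL/dt = 0 with L > 0: 0.00476H* = 0.36, so H* = 75.6.
Substitute into dH/dt = 0: 0.696(1 - 75.6/284) = 0.0459L*.
The bracket is 0.734, giving L* = 0.511/0.0459 = 11.1.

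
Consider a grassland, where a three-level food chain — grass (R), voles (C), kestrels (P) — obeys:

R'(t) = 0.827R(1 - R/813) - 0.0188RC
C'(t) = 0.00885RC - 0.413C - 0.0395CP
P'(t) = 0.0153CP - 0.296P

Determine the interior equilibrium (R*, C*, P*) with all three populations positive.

From dP/dt = 0: 0.0153C* = 0.296, so C* = 19.3.
From dR/dt = 0: 0.827(1 - R*/813) = 0.0188·19.3, giving R* = 813·(1 - 0.44) = 455.
From dC/dt = 0: 0.00885·455 - 0.413 = 0.0395P*, so P* = 3.62/0.0395 = 91.6.

R* ≈ 455, C* ≈ 19.3, P* ≈ 91.6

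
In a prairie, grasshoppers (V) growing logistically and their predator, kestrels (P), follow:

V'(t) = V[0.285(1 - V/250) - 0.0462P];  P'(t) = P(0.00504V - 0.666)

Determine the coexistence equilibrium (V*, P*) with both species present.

V* ≈ 132, P* ≈ 2.91

From dP/dt = 0 with P > 0: 0.00504V* = 0.666, so V* = 132.
Substitute into dV/dt = 0: 0.285(1 - 132/250) = 0.0462P*.
The bracket is 0.471, giving P* = 0.134/0.0462 = 2.91.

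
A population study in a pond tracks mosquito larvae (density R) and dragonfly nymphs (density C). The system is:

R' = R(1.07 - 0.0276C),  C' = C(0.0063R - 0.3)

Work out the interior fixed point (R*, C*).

R* ≈ 47.6, C* ≈ 38.8

Set dC/dt = 0 with C > 0: 0.0063R - 0.3 = 0, so R* = 0.3/0.0063 = 47.6.
Set dR/dt = 0 with R > 0: 1.07 - 0.0276C = 0, so C* = 1.07/0.0276 = 38.8.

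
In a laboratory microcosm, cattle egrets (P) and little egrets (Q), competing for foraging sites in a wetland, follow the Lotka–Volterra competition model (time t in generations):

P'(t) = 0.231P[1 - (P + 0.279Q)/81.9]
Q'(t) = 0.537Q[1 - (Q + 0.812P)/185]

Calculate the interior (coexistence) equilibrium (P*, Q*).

P* ≈ 39.2, Q* ≈ 153

Setting both brackets to zero gives the nullclines P + 0.279Q = 81.9 and 0.812P + Q = 185.
Substituting Q = 185 - 0.812P into the first: P(1 - 0.279·0.812) = 81.9 - 0.279·185.
So P* = 30.3/0.773 = 39.2, and then Q* = 185 - 0.812·39.2 = 153.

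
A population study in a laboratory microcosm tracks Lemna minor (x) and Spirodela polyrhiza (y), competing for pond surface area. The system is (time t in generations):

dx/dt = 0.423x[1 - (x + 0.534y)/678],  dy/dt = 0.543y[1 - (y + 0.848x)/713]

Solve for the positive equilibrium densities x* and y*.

x* ≈ 543, y* ≈ 252

Setting both brackets to zero gives the nullclines x + 0.534y = 678 and 0.848x + y = 713.
Substituting y = 713 - 0.848x into the first: x(1 - 0.534·0.848) = 678 - 0.534·713.
So x* = 297/0.547 = 543, and then y* = 713 - 0.848·543 = 252.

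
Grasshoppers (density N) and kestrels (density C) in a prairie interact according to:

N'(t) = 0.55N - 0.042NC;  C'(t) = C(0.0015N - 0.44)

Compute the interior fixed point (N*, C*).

N* ≈ 293, C* ≈ 13.1

Set dC/dt = 0 with C > 0: 0.0015N - 0.44 = 0, so N* = 0.44/0.0015 = 293.
Set dN/dt = 0 with N > 0: 0.55 - 0.042C = 0, so C* = 0.55/0.042 = 13.1.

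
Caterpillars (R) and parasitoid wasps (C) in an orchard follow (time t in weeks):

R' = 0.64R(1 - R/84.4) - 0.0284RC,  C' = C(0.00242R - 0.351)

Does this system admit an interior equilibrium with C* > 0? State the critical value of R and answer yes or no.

Threshold R = 145; K < 145, so no, the predator goes extinct.

The predator equation gives dC/dt > 0 only when R > 0.351/0.00242 = 145.
Without the predator, R → K = 84.4. Since 84.4 < 145, the predator cannot invade.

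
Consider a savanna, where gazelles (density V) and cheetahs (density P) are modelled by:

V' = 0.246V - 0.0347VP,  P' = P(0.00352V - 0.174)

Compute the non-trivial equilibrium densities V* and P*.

Set dP/dt = 0 with P > 0: 0.00352V - 0.174 = 0, so V* = 0.174/0.00352 = 49.4.
Set dV/dt = 0 with V > 0: 0.246 - 0.0347P = 0, so P* = 0.246/0.0347 = 7.09.

V* ≈ 49.4, P* ≈ 7.09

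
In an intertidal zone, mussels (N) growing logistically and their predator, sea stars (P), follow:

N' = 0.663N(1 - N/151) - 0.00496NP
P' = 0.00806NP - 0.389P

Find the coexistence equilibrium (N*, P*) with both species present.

N* ≈ 48.3, P* ≈ 90.9

From dP/dt = 0 with P > 0: 0.00806N* = 0.389, so N* = 48.3.
Substitute into dN/dt = 0: 0.663(1 - 48.3/151) = 0.00496P*.
The bracket is 0.68, giving P* = 0.451/0.00496 = 90.9.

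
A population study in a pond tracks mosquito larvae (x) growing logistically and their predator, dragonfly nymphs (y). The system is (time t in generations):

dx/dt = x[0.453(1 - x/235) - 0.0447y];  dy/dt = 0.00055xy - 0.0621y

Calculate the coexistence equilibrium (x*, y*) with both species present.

From dy/dt = 0 with y > 0: 0.00055x* = 0.0621, so x* = 113.
Substitute into dx/dt = 0: 0.453(1 - 113/235) = 0.0447y*.
The bracket is 0.52, giving y* = 0.235/0.0447 = 5.27.

x* ≈ 113, y* ≈ 5.27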